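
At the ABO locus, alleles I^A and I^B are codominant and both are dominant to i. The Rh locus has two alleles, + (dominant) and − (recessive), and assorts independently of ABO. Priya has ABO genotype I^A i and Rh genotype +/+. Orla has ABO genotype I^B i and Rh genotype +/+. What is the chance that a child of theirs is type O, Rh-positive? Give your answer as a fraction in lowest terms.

1/4

ABO cross I^A i × I^B i → offspring phenotypes: 1/4 O, 1/4 A, 1/4 B, 1/4 AB.
Rh cross +/+ × +/+ → 1 Rh+.
Independent loci: P(type O, Rh-positive) = 1/4 × 1 = 1/4.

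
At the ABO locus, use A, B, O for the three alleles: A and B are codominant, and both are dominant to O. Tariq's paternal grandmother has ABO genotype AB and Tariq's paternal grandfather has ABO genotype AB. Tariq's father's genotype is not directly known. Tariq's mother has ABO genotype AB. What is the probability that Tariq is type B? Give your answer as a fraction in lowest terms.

Tariq's father's ABO genotype from AB × AB: 1/4 AA, 1/2 AB, 1/4 BB.
Crossing each possibility with the mother AB and summing P(type B): 1/4·0 + 1/2·1/4 + 1/4·1/2 = 1/4.

1/4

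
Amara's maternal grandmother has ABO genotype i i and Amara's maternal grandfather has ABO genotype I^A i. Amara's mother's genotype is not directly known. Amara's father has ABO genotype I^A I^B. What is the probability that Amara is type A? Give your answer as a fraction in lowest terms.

1/2

Amara's mother's ABO genotype from i i × I^A i: 1/2 I^A i, 1/2 i i.
Crossing each possibility with the father I^A I^B and summing P(type A): 1/2·1/2 + 1/2·1/2 = 1/2.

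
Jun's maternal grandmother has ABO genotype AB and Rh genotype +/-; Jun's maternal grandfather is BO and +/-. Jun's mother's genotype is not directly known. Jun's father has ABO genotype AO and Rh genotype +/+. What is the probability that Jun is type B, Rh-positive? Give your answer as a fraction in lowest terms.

Jun's mother's ABO genotype from AB × BO: 1/4 AB, 1/4 AO, 1/4 BB, 1/4 BO.
Crossing each possibility with the father AO and summing P(type B): 1/4·1/4 + 1/4·0 + 1/4·1/2 + 1/4·1/4 = 1/4.
Similarly for Rh via the mother's Rh distribution: P(Rh+) = 1.
Independent loci: 1/4 × 1 = 1/4.

1/4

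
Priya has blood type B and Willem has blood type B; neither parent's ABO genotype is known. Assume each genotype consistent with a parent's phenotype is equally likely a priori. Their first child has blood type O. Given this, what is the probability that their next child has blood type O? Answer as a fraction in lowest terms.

Possible genotypes: Priya ∈ {I^B I^B, I^B i}; Willem ∈ {I^B I^B, I^B i}.
Weight each parental genotype pair by prior × P(type-O child):
  I^B i × I^B i: posterior weight 1; P(next child type O) = 1/4.
Weighted sum = 1/4.

1/4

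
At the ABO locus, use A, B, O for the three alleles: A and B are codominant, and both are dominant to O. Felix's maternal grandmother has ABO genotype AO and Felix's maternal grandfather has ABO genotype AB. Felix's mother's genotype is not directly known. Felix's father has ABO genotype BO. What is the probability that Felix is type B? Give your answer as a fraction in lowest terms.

3/8

Felix's mother's ABO genotype from AO × AB: 1/4 AA, 1/4 AB, 1/4 AO, 1/4 BO.
Crossing each possibility with the father BO and summing P(type B): 1/4·0 + 1/4·1/2 + 1/4·1/4 + 1/4·3/4 = 3/8.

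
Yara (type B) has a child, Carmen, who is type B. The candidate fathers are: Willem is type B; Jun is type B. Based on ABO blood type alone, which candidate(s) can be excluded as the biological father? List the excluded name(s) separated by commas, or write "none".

none

A candidate is excluded only if no genotype consistent with his phenotype could produce a type B child with a type B mother.
Every candidate has at least one consistent genotype combination, so none can be excluded.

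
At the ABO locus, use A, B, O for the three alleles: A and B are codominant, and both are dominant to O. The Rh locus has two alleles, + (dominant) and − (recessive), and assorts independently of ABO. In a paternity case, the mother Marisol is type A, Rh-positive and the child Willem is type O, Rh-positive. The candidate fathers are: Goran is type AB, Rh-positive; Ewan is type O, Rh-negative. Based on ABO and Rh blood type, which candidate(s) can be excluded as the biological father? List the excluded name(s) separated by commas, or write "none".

Goran

A candidate is excluded only if no genotype consistent with his phenotype could produce a type O, Rh-positive child with a type A, Rh-positive mother.
Goran (type AB, Rh+): no genotype consistent with that phenotype can produce a type-O Rh+ child with a type-A mother.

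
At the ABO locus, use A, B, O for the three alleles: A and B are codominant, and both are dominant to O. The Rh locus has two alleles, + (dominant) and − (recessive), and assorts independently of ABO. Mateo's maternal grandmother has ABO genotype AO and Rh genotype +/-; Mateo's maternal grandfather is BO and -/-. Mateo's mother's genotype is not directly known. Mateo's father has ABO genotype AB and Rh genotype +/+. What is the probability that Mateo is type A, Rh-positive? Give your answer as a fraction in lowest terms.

3/8

Mateo's mother's ABO genotype from AO × BO: 1/4 AB, 1/4 AO, 1/4 BO, 1/4 OO.
Crossing each possibility with the father AB and summing P(type A): 1/4·1/4 + 1/4·1/2 + 1/4·1/4 + 1/4·1/2 = 3/8.
Similarly for Rh via the mother's Rh distribution: P(Rh+) = 1.
Independent loci: 3/8 × 1 = 3/8.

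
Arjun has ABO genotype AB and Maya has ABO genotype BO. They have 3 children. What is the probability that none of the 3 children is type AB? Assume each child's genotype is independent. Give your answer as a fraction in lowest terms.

27/64

ABO cross AB × BO → 1/4 A, 1/2 B, 1/4 AB.
So P(type AB) = 1/4 per child.
P(not type AB) = 3/4 for one child; (3/4)^3 = 27/64.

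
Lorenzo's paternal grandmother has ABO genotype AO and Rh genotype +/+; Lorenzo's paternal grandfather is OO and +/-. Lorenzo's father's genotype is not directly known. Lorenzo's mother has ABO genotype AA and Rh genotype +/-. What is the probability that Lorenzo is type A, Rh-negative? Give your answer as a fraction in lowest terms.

Lorenzo's father's ABO genotype from AO × OO: 1/2 AO, 1/2 OO.
Crossing each possibility with the mother AA and summing P(type A): 1/2·1 + 1/2·1 = 1.
Similarly for Rh via the father's Rh distribution: P(Rh-) = 1/8.
Independent loci: 1 × 1/8 = 1/8.

1/8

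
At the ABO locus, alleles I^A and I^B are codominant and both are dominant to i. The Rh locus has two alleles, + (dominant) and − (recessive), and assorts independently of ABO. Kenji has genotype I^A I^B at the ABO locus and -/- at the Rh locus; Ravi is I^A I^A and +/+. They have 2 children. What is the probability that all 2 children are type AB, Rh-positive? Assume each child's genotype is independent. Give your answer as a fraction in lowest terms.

ABO cross I^A I^B × I^A I^A → 1/2 A, 1/2 AB.
Rh cross -/- × +/+ → 1 Rh+; so P(type AB, Rh-positive) = 1/2 × 1 = 1/2 per child.
All 2 independent: (1/2)^2 = 1/4.

1/4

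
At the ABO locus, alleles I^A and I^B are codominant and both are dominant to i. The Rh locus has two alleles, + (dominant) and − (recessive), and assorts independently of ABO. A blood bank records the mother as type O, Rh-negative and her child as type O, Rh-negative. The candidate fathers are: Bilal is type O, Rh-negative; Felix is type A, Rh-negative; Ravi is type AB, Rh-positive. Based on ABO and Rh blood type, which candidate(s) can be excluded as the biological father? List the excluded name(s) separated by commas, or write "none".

A candidate is excluded only if no genotype consistent with his phenotype could produce a type O, Rh-negative child with a type O, Rh-negative mother.
Ravi (type AB, Rh+): no genotype consistent with that phenotype can produce a type-O Rh- child with a type-O mother.

Ravi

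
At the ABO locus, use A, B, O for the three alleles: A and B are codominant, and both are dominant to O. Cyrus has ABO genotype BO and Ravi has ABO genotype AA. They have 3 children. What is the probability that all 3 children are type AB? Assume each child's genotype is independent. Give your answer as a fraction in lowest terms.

1/8

ABO cross BO × AA → 1/2 A, 1/2 AB.
So P(type AB) = 1/2 per child.
All 3 independent: (1/2)^3 = 1/8.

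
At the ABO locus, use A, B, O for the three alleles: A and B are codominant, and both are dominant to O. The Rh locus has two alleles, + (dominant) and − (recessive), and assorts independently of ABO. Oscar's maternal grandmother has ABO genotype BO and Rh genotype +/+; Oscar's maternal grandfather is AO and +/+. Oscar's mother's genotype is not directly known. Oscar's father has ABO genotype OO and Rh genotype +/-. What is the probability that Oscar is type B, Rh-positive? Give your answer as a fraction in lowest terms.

Oscar's mother's ABO genotype from BO × AO: 1/4 AB, 1/4 AO, 1/4 BO, 1/4 OO.
Crossing each possibility with the father OO and summing P(type B): 1/4·1/2 + 1/4·0 + 1/4·1/2 + 1/4·0 = 1/4.
Similarly for Rh via the mother's Rh distribution: P(Rh+) = 1.
Independent loci: 1/4 × 1 = 1/4.

1/4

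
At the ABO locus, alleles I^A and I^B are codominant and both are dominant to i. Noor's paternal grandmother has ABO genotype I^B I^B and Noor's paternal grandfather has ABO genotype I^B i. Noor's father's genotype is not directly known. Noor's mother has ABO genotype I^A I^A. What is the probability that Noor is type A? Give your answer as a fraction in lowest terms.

1/4

Noor's father's ABO genotype from I^B I^B × I^B i: 1/2 I^B I^B, 1/2 I^B i.
Crossing each possibility with the mother I^A I^A and summing P(type A): 1/2·0 + 1/2·1/2 = 1/4.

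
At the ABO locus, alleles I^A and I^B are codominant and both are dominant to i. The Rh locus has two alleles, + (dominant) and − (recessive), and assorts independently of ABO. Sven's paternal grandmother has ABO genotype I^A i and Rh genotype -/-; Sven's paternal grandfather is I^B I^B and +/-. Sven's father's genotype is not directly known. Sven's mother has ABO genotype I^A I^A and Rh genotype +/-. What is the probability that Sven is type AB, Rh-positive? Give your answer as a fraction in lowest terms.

5/16

Sven's father's ABO genotype from I^A i × I^B I^B: 1/2 I^A I^B, 1/2 I^B i.
Crossing each possibility with the mother I^A I^A and summing P(type AB): 1/2·1/2 + 1/2·1/2 = 1/2.
Similarly for Rh via the father's Rh distribution: P(Rh+) = 5/8.
Independent loci: 1/2 × 5/8 = 5/16.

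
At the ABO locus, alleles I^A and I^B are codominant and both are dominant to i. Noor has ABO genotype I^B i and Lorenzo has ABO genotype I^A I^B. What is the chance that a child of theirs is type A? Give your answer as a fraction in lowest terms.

ABO cross I^B i × I^A I^B → offspring phenotypes: 1/4 A, 1/2 B, 1/4 AB.
So P(type A) = 1/4.

1/4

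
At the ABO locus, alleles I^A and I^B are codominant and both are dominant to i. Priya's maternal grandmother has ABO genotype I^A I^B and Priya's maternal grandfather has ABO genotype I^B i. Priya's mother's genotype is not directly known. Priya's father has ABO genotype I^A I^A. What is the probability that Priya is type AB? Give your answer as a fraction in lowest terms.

Priya's mother's ABO genotype from I^A I^B × I^B i: 1/4 I^A I^B, 1/4 I^A i, 1/4 I^B I^B, 1/4 I^B i.
Crossing each possibility with the father I^A I^A and summing P(type AB): 1/4·1/2 + 1/4·0 + 1/4·1 + 1/4·1/2 = 1/2.

1/2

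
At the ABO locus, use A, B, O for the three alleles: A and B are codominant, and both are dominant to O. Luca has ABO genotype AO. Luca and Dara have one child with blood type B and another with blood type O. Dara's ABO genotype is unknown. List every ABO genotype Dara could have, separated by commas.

For each candidate genotype of Dara, check whether crossing it with AO can produce every observed child phenotype.
  AA → possible child types {A} ✗
  AB → possible child types {A, B, AB} ✗
  AO → possible child types {O, A} ✗
  BB → possible child types {B, AB} ✗
  BO → possible child types {O, A, B, AB} ✓
  OO → possible child types {O, A} ✗

BO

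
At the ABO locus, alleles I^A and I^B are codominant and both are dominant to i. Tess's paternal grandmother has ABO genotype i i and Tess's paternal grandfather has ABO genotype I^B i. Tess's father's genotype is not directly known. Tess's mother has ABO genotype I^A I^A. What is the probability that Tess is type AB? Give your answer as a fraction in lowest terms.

1/4

Tess's father's ABO genotype from i i × I^B i: 1/2 I^B i, 1/2 i i.
Crossing each possibility with the mother I^A I^A and summing P(type AB): 1/2·1/2 + 1/2·0 = 1/4.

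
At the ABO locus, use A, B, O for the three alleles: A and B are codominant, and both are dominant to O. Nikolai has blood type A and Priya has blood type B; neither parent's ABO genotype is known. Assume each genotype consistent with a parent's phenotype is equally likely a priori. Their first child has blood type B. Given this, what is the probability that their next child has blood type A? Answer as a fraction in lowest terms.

Possible genotypes: Nikolai ∈ {AA, AO}; Priya ∈ {BB, BO}.
Weight each parental genotype pair by prior × P(type-B child):
  AO × BB: posterior weight 2/3; P(next child type A) = 0.
  AO × BO: posterior weight 1/3; P(next child type A) = 1/4.
Weighted sum = 1/12.

1/12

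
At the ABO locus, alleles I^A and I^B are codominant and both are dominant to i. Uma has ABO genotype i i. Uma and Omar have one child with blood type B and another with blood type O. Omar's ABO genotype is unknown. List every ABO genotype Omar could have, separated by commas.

I^B i

For each candidate genotype of Omar, check whether crossing it with i i can produce every observed child phenotype.
  I^A I^A → possible child types {A} ✗
  I^A I^B → possible child types {A, B} ✗
  I^A i → possible child types {O, A} ✗
  I^B I^B → possible child types {B} ✗
  I^B i → possible child types {O, B} ✓
  i i → possible child types {O} ✗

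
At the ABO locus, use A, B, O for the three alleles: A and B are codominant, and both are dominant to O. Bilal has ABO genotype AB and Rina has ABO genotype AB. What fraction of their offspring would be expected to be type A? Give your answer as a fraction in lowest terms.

ABO cross AB × AB → offspring phenotypes: 1/4 A, 1/4 B, 1/2 AB.
So P(type A) = 1/4.

1/4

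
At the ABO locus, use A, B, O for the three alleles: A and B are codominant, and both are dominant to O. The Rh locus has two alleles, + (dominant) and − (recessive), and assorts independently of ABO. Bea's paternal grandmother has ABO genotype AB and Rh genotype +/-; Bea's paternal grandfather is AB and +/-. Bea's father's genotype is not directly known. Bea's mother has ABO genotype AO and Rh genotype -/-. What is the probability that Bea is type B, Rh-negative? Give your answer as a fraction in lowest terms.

1/8

Bea's father's ABO genotype from AB × AB: 1/4 AA, 1/2 AB, 1/4 BB.
Crossing each possibility with the mother AO and summing P(type B): 1/4·0 + 1/2·1/4 + 1/4·1/2 = 1/4.
Similarly for Rh via the father's Rh distribution: P(Rh-) = 1/2.
Independent loci: 1/4 × 1/2 = 1/8.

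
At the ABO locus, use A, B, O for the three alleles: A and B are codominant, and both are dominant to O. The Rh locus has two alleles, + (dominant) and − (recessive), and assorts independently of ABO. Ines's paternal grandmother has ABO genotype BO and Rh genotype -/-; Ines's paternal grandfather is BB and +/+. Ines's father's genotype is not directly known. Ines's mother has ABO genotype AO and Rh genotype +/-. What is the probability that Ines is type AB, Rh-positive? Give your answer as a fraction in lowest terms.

9/32

Ines's father's ABO genotype from BO × BB: 1/2 BB, 1/2 BO.
Crossing each possibility with the mother AO and summing P(type AB): 1/2·1/2 + 1/2·1/4 = 3/8.
Similarly for Rh via the father's Rh distribution: P(Rh+) = 3/4.
Independent loci: 3/8 × 3/4 = 9/32.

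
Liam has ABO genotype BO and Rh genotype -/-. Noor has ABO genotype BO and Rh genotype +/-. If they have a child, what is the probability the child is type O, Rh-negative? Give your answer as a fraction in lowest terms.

1/8

ABO cross BO × BO → offspring phenotypes: 1/4 O, 3/4 B.
Rh cross -/- × +/- → 1/2 Rh+, 1/2 Rh-.
Independent loci: P(type O, Rh-negative) = 1/4 × 1/2 = 1/8.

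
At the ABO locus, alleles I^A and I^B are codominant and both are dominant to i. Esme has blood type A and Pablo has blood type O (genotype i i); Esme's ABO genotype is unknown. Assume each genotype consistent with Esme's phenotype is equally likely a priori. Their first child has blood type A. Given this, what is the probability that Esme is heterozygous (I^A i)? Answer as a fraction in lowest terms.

1/3

Possible genotypes: Esme ∈ {I^A I^A, I^A i}; Pablo ∈ {i i}.
Weight each parental genotype pair by prior × P(type-A child):
  I^A I^A × i i: posterior weight 2/3.
  I^A i × i i: posterior weight 1/3.
Sum the posterior weight over pairs where Esme is I^A i: 1/3.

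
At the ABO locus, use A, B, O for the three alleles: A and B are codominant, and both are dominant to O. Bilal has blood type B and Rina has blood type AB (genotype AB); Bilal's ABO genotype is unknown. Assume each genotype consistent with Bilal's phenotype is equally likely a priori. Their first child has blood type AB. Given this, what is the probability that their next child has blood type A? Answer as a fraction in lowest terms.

1/12

Possible genotypes: Bilal ∈ {BB, BO}; Rina ∈ {AB}.
Weight each parental genotype pair by prior × P(type-AB child):
  BB × AB: posterior weight 2/3; P(next child type A) = 0.
  BO × AB: posterior weight 1/3; P(next child type A) = 1/4.
Weighted sum = 1/12.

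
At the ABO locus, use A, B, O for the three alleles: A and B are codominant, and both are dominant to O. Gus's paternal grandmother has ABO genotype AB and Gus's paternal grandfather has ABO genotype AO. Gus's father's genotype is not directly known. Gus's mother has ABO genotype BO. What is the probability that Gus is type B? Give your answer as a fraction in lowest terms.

Gus's father's ABO genotype from AB × AO: 1/4 AA, 1/4 AB, 1/4 AO, 1/4 BO.
Crossing each possibility with the mother BO and summing P(type B): 1/4·0 + 1/4·1/2 + 1/4·1/4 + 1/4·3/4 = 3/8.

3/8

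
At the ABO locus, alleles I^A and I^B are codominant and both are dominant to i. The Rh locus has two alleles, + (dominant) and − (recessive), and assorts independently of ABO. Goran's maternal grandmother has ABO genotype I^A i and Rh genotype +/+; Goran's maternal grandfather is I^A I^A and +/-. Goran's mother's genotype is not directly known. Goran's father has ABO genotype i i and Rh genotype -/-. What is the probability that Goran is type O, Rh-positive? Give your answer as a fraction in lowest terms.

3/16

Goran's mother's ABO genotype from I^A i × I^A I^A: 1/2 I^A I^A, 1/2 I^A i.
Crossing each possibility with the father i i and summing P(type O): 1/2·0 + 1/2·1/2 = 1/4.
Similarly for Rh via the mother's Rh distribution: P(Rh+) = 3/4.
Independent loci: 1/4 × 3/4 = 3/16.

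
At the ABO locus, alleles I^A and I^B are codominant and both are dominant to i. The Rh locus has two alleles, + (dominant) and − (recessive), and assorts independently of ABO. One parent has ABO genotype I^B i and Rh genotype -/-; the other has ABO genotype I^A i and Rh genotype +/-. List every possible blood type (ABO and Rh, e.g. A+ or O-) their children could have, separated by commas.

Gametes from I^B i × I^A i give offspring ABO genotypes I^A I^B, I^A i, I^B i, i i, i.e. phenotypes O, A, B, AB.
Rh cross -/- × +/- → phenotypes Rh+, Rh-.
Combining independently: O+, O-, A+, A-, B+, B-, AB+, AB-.

O+, O-, A+, A-, B+, B-, AB+, AB-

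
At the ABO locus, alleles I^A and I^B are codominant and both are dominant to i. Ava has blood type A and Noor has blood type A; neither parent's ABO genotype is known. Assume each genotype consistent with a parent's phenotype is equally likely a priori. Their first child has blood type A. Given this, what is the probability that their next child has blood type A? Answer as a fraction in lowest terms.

Possible genotypes: Ava ∈ {I^A I^A, I^A i}; Noor ∈ {I^A I^A, I^A i}.
Weight each parental genotype pair by prior × P(type-A child):
  I^A I^A × I^A I^A: posterior weight 4/15; P(next child type A) = 1.
  I^A I^A × I^A i: posterior weight 4/15; P(next child type A) = 1.
  I^A i × I^A I^A: posterior weight 4/15; P(next child type A) = 1.
  I^A i × I^A i: posterior weight 1/5; P(next child type A) = 3/4.
Weighted sum = 19/20.

19/20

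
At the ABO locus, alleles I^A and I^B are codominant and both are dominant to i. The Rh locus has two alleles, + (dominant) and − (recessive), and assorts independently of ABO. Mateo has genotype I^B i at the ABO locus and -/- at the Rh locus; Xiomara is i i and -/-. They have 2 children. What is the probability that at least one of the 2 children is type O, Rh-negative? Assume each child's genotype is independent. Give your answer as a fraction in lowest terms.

ABO cross I^B i × i i → 1/2 O, 1/2 B.
Rh cross -/- × -/- → 1 Rh-; so P(type O, Rh-negative) = 1/2 × 1 = 1/2 per child.
P(none) = (1/2)^2 = 1/4; P(at least one) = 1 − 1/4 = 3/4.

3/4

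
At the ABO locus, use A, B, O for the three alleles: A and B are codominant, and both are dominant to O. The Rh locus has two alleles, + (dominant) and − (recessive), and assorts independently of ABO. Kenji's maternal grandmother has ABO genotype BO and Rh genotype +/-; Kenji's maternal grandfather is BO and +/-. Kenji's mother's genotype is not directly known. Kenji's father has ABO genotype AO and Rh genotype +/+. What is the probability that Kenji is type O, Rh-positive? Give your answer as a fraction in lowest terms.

1/4

Kenji's mother's ABO genotype from BO × BO: 1/4 BB, 1/2 BO, 1/4 OO.
Crossing each possibility with the father AO and summing P(type O): 1/4·0 + 1/2·1/4 + 1/4·1/2 = 1/4.
Similarly for Rh via the mother's Rh distribution: P(Rh+) = 1.
Independent loci: 1/4 × 1 = 1/4.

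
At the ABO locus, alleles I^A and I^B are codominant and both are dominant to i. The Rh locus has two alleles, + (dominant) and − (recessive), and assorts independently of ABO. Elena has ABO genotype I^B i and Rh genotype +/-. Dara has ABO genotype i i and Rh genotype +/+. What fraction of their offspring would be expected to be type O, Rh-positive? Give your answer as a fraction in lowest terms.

ABO cross I^B i × i i → offspring phenotypes: 1/2 O, 1/2 B.
Rh cross +/- × +/+ → 1 Rh+.
Independent loci: P(type O, Rh-positive) = 1/2 × 1 = 1/2.

1/2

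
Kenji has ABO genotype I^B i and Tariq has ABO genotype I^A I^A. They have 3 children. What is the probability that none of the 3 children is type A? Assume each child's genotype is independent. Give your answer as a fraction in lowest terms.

ABO cross I^B i × I^A I^A → 1/2 A, 1/2 AB.
So P(type A) = 1/2 per child.
P(not type A) = 1/2 for one child; (1/2)^3 = 1/8.

1/8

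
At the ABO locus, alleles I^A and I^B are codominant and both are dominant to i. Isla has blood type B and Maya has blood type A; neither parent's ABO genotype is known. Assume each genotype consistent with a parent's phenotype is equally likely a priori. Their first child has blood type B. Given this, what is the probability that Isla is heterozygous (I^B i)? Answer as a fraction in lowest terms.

Possible genotypes: Isla ∈ {I^B I^B, I^B i}; Maya ∈ {I^A I^A, I^A i}.
Weight each parental genotype pair by prior × P(type-B child):
  I^B I^B × I^A i: posterior weight 2/3.
  I^B i × I^A i: posterior weight 1/3.
Sum the posterior weight over pairs where Isla is I^B i: 1/3.

1/3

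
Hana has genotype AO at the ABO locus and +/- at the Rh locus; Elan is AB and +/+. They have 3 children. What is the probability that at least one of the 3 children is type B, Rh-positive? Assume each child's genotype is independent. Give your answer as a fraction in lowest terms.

37/64

ABO cross AO × AB → 1/2 A, 1/4 B, 1/4 AB.
Rh cross +/- × +/+ → 1 Rh+; so P(type B, Rh-positive) = 1/4 × 1 = 1/4 per child.
P(none) = (3/4)^3 = 27/64; P(at least one) = 1 − 27/64 = 37/64.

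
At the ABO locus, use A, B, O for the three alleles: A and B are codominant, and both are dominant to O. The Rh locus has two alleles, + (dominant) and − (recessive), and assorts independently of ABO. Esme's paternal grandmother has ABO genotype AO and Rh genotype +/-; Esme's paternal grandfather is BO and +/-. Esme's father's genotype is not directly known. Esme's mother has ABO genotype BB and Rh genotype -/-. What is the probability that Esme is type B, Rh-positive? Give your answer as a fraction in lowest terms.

3/8

Esme's father's ABO genotype from AO × BO: 1/4 AB, 1/4 AO, 1/4 BO, 1/4 OO.
Crossing each possibility with the mother BB and summing P(type B): 1/4·1/2 + 1/4·1/2 + 1/4·1 + 1/4·1 = 3/4.
Similarly for Rh via the father's Rh distribution: P(Rh+) = 1/2.
Independent loci: 3/4 × 1/2 = 3/8.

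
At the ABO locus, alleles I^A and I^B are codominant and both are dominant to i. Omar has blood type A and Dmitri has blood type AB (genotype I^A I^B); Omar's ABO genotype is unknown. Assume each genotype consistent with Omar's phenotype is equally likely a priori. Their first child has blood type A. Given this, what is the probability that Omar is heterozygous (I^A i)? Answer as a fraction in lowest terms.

Possible genotypes: Omar ∈ {I^A I^A, I^A i}; Dmitri ∈ {I^A I^B}.
Weight each parental genotype pair by prior × P(type-A child):
  I^A I^A × I^A I^B: posterior weight 1/2.
  I^A i × I^A I^B: posterior weight 1/2.
Sum the posterior weight over pairs where Omar is I^A i: 1/2.

1/2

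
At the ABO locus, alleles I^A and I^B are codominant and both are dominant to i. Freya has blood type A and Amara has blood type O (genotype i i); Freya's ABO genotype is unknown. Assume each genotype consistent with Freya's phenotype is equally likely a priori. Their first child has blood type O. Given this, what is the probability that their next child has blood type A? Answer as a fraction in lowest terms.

1/2

Possible genotypes: Freya ∈ {I^A I^A, I^A i}; Amara ∈ {i i}.
Weight each parental genotype pair by prior × P(type-O child):
  I^A i × i i: posterior weight 1; P(next child type A) = 1/2.
Weighted sum = 1/2.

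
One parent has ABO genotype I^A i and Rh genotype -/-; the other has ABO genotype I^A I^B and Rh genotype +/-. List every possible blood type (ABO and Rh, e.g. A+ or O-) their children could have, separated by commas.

Gametes from I^A i × I^A I^B give offspring ABO genotypes I^A I^A, I^A I^B, I^A i, I^B i, i.e. phenotypes A, B, AB.
Rh cross -/- × +/- → phenotypes Rh+, Rh-.
Combining independently: A+, A-, B+, B-, AB+, AB-.

A+, A-, B+, B-, AB+, AB-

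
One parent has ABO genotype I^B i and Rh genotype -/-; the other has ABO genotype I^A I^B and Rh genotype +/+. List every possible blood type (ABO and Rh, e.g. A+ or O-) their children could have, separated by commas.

A+, B+, AB+

Gametes from I^B i × I^A I^B give offspring ABO genotypes I^A I^B, I^A i, I^B I^B, I^B i, i.e. phenotypes A, B, AB.
Rh cross -/- × +/+ → phenotypes Rh+.
Combining independently: A+, B+, AB+.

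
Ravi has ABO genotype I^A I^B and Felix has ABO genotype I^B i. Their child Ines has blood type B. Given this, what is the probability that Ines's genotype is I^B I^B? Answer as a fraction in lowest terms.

1/2

Cross I^A I^B × I^B i → 1/4 I^A I^B, 1/4 I^A i, 1/4 I^B I^B, 1/4 I^B i.
Type-B genotypes among offspring: I^B I^B (1/4), I^B i (1/4); total 1/2.
P(I^B I^B | type B) = (1/4) / (1/2) = 1/2.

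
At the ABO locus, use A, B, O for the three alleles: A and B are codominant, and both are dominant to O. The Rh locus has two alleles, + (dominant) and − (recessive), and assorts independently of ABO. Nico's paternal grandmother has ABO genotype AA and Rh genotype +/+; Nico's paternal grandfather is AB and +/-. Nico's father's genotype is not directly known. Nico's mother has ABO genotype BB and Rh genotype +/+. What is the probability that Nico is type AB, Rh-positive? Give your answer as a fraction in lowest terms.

Nico's father's ABO genotype from AA × AB: 1/2 AA, 1/2 AB.
Crossing each possibility with the mother BB and summing P(type AB): 1/2·1 + 1/2·1/2 = 3/4.
Similarly for Rh via the father's Rh distribution: P(Rh+) = 1.
Independent loci: 3/4 × 1 = 3/4.

3/4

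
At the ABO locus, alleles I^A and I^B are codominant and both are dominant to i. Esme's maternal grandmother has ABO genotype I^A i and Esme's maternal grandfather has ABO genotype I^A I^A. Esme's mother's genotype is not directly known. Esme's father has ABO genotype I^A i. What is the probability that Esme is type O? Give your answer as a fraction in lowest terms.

Esme's mother's ABO genotype from I^A i × I^A I^A: 1/2 I^A I^A, 1/2 I^A i.
Crossing each possibility with the father I^A i and summing P(type O): 1/2·0 + 1/2·1/4 = 1/8.

1/8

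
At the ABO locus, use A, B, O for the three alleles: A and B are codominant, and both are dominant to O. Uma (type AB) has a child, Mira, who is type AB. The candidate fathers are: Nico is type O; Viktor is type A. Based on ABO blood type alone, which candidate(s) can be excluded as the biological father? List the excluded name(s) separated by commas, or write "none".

A candidate is excluded only if no genotype consistent with his phenotype could produce a type AB child with a type AB mother.
Nico (type O): no genotype consistent with that phenotype can produce a type-AB child with a type-AB mother.

Nico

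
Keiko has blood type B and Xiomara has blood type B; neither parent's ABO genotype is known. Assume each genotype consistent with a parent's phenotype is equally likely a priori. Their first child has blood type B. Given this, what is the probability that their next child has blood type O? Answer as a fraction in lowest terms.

Possible genotypes: Keiko ∈ {I^B I^B, I^B i}; Xiomara ∈ {I^B I^B, I^B i}.
Weight each parental genotype pair by prior × P(type-B child):
  I^B I^B × I^B I^B: posterior weight 4/15; P(next child type O) = 0.
  I^B I^B × I^B i: posterior weight 4/15; P(next child type O) = 0.
  I^B i × I^B I^B: posterior weight 4/15; P(next child type O) = 0.
  I^B i × I^B i: posterior weight 1/5; P(next child type O) = 1/4.
Weighted sum = 1/20.

1/20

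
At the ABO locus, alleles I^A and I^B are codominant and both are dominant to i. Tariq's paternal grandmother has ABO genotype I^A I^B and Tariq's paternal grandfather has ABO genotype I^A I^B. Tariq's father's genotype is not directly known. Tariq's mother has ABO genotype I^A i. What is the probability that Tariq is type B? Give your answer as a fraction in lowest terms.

1/4

Tariq's father's ABO genotype from I^A I^B × I^A I^B: 1/4 I^A I^A, 1/2 I^A I^B, 1/4 I^B I^B.
Crossing each possibility with the mother I^A i and summing P(type B): 1/4·0 + 1/2·1/4 + 1/4·1/2 = 1/4.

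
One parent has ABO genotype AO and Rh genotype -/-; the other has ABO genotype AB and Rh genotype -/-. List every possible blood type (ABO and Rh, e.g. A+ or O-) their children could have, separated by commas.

A-, B-, AB-

Gametes from AO × AB give offspring ABO genotypes AA, AB, AO, BO, i.e. phenotypes A, B, AB.
Rh cross -/- × -/- → phenotypes Rh-.
Combining independently: A-, B-, AB-.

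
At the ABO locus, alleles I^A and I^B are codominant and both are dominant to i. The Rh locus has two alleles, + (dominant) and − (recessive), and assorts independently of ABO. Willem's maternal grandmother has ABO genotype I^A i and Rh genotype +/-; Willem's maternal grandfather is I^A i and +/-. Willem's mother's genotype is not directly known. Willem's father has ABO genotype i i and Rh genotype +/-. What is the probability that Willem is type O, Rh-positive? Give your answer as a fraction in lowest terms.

3/8

Willem's mother's ABO genotype from I^A i × I^A i: 1/4 I^A I^A, 1/2 I^A i, 1/4 i i.
Crossing each possibility with the father i i and summing P(type O): 1/4·0 + 1/2·1/2 + 1/4·1 = 1/2.
Similarly for Rh via the mother's Rh distribution: P(Rh+) = 3/4.
Independent loci: 1/2 × 3/4 = 3/8.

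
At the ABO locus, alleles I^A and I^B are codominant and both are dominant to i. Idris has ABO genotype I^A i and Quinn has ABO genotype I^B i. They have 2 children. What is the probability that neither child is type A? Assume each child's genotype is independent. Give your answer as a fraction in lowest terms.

ABO cross I^A i × I^B i → 1/4 O, 1/4 A, 1/4 B, 1/4 AB.
So P(type A) = 1/4 per child.
P(not type A) = 3/4 for one child; (3/4)^2 = 9/16.

9/16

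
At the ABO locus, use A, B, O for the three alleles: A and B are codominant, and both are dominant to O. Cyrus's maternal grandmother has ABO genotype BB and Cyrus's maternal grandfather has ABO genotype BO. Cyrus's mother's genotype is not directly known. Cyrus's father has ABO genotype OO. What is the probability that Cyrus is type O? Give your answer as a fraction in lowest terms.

Cyrus's mother's ABO genotype from BB × BO: 1/2 BB, 1/2 BO.
Crossing each possibility with the father OO and summing P(type O): 1/2·0 + 1/2·1/2 = 1/4.

1/4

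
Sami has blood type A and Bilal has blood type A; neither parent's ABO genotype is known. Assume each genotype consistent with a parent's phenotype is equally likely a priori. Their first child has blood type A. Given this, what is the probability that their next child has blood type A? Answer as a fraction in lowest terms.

19/20

Possible genotypes: Sami ∈ {AA, AO}; Bilal ∈ {AA, AO}.
Weight each parental genotype pair by prior × P(type-A child):
  AA × AA: posterior weight 4/15; P(next child type A) = 1.
  AA × AO: posterior weight 4/15; P(next child type A) = 1.
  AO × AA: posterior weight 4/15; P(next child type A) = 1.
  AO × AO: posterior weight 1/5; P(next child type A) = 3/4.
Weighted sum = 19/20.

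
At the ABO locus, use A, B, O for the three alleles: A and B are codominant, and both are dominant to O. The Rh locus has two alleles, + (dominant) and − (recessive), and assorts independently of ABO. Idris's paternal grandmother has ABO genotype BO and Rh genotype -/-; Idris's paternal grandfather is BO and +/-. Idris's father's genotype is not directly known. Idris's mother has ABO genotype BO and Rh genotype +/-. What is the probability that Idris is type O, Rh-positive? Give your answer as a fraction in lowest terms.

5/32

Idris's father's ABO genotype from BO × BO: 1/4 BB, 1/2 BO, 1/4 OO.
Crossing each possibility with the mother BO and summing P(type O): 1/4·0 + 1/2·1/4 + 1/4·1/2 = 1/4.
Similarly for Rh via the father's Rh distribution: P(Rh+) = 5/8.
Independent loci: 1/4 × 5/8 = 5/32.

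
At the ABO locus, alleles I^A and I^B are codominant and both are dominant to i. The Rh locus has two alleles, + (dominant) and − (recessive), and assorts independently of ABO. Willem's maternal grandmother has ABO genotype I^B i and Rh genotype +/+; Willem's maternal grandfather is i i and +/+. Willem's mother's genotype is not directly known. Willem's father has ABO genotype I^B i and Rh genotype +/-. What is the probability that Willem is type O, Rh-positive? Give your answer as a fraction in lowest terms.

Willem's mother's ABO genotype from I^B i × i i: 1/2 I^B i, 1/2 i i.
Crossing each possibility with the father I^B i and summing P(type O): 1/2·1/4 + 1/2·1/2 = 3/8.
Similarly for Rh via the mother's Rh distribution: P(Rh+) = 1.
Independent loci: 3/8 × 1 = 3/8.

3/8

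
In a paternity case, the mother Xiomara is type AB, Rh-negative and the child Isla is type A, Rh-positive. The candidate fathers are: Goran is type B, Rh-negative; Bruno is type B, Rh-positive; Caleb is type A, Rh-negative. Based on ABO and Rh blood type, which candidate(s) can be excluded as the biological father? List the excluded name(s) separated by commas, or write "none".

A candidate is excluded only if no genotype consistent with his phenotype could produce a type A, Rh-positive child with a type AB, Rh-negative mother.
Goran (type B, Rh-): no genotype consistent with that phenotype can produce a type-A Rh+ child with a type-AB mother.
Caleb (type A, Rh-): no genotype consistent with that phenotype can produce a type-A Rh+ child with a type-AB mother.

Goran, Caleb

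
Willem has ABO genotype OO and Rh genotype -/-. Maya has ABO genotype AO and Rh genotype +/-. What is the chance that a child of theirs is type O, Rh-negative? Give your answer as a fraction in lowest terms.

1/4

ABO cross OO × AO → offspring phenotypes: 1/2 O, 1/2 A.
Rh cross -/- × +/- → 1/2 Rh+, 1/2 Rh-.
Independent loci: P(type O, Rh-negative) = 1/2 × 1/2 = 1/4.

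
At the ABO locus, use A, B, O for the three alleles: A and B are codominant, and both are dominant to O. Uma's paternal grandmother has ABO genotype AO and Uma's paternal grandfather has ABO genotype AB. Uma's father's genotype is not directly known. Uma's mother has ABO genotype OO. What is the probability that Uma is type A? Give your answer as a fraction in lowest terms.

1/2

Uma's father's ABO genotype from AO × AB: 1/4 AA, 1/4 AB, 1/4 AO, 1/4 BO.
Crossing each possibility with the mother OO and summing P(type A): 1/4·1 + 1/4·1/2 + 1/4·1/2 + 1/4·0 = 1/2.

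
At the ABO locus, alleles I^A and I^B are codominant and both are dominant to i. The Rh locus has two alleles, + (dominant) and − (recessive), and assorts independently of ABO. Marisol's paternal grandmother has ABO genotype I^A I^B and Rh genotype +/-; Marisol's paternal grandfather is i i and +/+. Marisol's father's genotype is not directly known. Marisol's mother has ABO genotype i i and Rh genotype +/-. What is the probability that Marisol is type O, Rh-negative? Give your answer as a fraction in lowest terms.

Marisol's father's ABO genotype from I^A I^B × i i: 1/2 I^A i, 1/2 I^B i.
Crossing each possibility with the mother i i and summing P(type O): 1/2·1/2 + 1/2·1/2 = 1/2.
Similarly for Rh via the father's Rh distribution: P(Rh-) = 1/8.
Independent loci: 1/2 × 1/8 = 1/16.

1/16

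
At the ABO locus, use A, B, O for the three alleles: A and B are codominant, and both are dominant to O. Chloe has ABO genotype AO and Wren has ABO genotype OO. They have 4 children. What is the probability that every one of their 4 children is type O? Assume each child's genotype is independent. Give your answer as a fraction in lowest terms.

ABO cross AO × OO → 1/2 O, 1/2 A.
So P(type O) = 1/2 per child.
All 4 independent: (1/2)^4 = 1/16.

1/16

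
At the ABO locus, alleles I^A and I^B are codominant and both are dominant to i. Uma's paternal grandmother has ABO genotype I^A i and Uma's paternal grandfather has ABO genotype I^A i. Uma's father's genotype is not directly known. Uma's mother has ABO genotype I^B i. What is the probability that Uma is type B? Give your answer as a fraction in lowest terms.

1/4

Uma's father's ABO genotype from I^A i × I^A i: 1/4 I^A I^A, 1/2 I^A i, 1/4 i i.
Crossing each possibility with the mother I^B i and summing P(type B): 1/4·0 + 1/2·1/4 + 1/4·1/2 = 1/4.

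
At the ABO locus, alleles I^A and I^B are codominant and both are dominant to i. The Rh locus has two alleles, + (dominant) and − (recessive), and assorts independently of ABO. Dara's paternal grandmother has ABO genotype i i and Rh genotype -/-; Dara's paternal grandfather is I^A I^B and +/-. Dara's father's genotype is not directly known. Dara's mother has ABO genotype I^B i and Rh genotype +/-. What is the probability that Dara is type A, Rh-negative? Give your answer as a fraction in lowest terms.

3/64

Dara's father's ABO genotype from i i × I^A I^B: 1/2 I^A i, 1/2 I^B i.
Crossing each possibility with the mother I^B i and summing P(type A): 1/2·1/4 + 1/2·0 = 1/8.
Similarly for Rh via the father's Rh distribution: P(Rh-) = 3/8.
Independent loci: 1/8 × 3/8 = 3/64.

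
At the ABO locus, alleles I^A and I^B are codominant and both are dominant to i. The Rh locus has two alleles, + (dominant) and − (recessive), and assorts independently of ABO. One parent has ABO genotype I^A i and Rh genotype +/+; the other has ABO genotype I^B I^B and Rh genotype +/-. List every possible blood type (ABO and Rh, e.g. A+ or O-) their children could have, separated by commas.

B+, AB+

Gametes from I^A i × I^B I^B give offspring ABO genotypes I^A I^B, I^B i, i.e. phenotypes B, AB.
Rh cross +/+ × +/- → phenotypes Rh+.
Combining independently: B+, AB+.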